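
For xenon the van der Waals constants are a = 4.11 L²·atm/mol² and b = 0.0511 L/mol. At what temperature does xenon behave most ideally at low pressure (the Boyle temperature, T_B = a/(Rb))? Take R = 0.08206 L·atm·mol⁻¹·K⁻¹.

For a van der Waals gas the second virial coefficient B₂ = b − a/(RT) vanishes at T_B = a/(Rb).
T_B = 4.11/(0.08206×0.0511) = 4.11/0.0041933 = 980.1 K

T_B ≈ 980.1 K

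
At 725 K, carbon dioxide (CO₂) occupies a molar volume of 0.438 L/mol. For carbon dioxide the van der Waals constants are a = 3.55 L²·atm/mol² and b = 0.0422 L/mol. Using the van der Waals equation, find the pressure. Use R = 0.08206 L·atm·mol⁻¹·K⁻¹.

P = RT/(V_m − b) − a/V_m²
RT/(V_m − b) = (0.08206)(725)/(0.438 − 0.0422) = 59.494/0.39580 = 150.31 atm
a/V_m² = 3.55/(0.438)² = 18.505 atm
P = 150.31 − 18.505 = 131.8 atm

P ≈ 131.8 atm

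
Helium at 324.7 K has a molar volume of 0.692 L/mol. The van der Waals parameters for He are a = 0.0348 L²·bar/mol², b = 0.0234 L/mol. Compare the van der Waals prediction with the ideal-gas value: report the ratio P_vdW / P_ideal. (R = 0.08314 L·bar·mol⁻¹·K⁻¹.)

P_vdW / P_ideal ≈ 1.033

Ideal: P_ideal = RT/V_m = (0.08314)(324.7)/0.692 = 39.0109 bar
vdW: P = RT/(V_m − b) − a/V_m² = 26.9956/0.668600 − 0.0348/0.478864 = 40.3763 − 0.0726720 = 40.3036 bar
Ratio = 40.3036/39.0109 = 1.033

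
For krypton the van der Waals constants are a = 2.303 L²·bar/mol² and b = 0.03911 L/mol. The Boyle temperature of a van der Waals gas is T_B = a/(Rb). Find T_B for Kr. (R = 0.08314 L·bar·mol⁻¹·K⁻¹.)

For a van der Waals gas the second virial coefficient B₂ = b − a/(RT) vanishes at T_B = a/(Rb).
T_B = 2.303/(0.08314×0.03911) = 2.303/0.0032516 = 708.3 K

T_B ≈ 708.3 K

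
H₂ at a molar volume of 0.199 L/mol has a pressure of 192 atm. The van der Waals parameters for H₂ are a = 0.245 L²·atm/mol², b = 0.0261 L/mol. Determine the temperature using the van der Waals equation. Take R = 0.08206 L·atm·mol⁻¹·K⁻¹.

T = (P + a/V_m²)(V_m − b)/R
P + a/V_m² = 192 + 0.245/(0.199)² = 198.19 atm
V_m − b = 0.199 − 0.0261 = 0.17290 L/mol
T = (198.19)(0.17290)/0.08206 = 417.6 K

T ≈ 417.6 K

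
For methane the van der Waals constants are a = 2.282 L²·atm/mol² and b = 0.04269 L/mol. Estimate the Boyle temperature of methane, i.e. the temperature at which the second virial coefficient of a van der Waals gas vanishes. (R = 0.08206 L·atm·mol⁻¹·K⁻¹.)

T_B ≈ 651.4 K

For a van der Waals gas the second virial coefficient B₂ = b − a/(RT) vanishes at T_B = a/(Rb).
T_B = 2.282/(0.08206×0.04269) = 2.282/0.0035031 = 651.4 K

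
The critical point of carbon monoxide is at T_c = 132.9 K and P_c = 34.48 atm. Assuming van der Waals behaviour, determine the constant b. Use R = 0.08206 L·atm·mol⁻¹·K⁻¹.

b ≈ 0.03954 L/mol

From T_c = 8a/(27Rb) and P_c = a/(27b²): b = R T_c/(8 P_c).
b = (0.08206)(132.9)/(8×34.48) = 10.906/275.84 = 0.03954 L/mol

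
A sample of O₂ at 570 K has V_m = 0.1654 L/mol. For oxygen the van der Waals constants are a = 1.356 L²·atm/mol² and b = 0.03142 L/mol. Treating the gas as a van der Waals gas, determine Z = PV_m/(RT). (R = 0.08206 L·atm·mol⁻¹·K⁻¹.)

P = RT/(V_m − b) − a/V_m² = (0.08206)(570)/(0.1654 − 0.03142) − 1.356/(0.1654)²
  = 46.774/0.13398 − 49.567 = 349.11 − 49.567 = 299.54 atm
Z = PV_m/(RT) = (299.54)(0.1654)/((0.08206)(570)) = 49.544/46.774 = 1.059

Z ≈ 1.059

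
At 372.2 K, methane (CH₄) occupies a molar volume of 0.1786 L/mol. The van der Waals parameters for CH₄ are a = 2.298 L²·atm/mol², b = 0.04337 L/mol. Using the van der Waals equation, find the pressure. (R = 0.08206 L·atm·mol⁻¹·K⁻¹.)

P = RT/(V_m − b) − a/V_m²
RT/(V_m − b) = (0.08206)(372.2)/(0.1786 − 0.04337) = 30.543/0.13523 = 225.86 atm
a/V_m² = 2.298/(0.1786)² = 72.042 atm
P = 225.86 − 72.042 = 153.8 atm

P ≈ 153.8 atm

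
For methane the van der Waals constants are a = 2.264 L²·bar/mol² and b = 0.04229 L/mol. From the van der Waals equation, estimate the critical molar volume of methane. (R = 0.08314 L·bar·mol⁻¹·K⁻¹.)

V_m,c ≈ 0.1269 L/mol

For a van der Waals gas, V_m,c = 3b.
V_m,c = 3×0.04229 = 0.1269 L/mol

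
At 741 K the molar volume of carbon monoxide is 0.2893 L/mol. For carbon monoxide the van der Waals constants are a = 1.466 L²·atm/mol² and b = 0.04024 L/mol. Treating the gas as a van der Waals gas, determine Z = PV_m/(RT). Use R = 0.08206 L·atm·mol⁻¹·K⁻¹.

Z ≈ 1.078

P = RT/(V_m − b) − a/V_m² = (0.08206)(741)/(0.2893 − 0.04024) − 1.466/(0.2893)²
  = 60.806/0.24906 − 17.516 = 244.14 − 17.516 = 226.62 atm
Z = PV_m/(RT) = (226.62)(0.2893)/((0.08206)(741)) = 65.561/60.806 = 1.078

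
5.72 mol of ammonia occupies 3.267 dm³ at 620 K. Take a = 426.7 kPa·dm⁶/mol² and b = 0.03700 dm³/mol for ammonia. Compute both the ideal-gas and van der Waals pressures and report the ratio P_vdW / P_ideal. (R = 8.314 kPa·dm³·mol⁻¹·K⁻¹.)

Ideal: P_ideal = nRT/V = (5.72)(8.314)(620)/3.267 = 9025.03 kPa
vdW: P = nRT/(V − nb) − a n²/V² = 29484.8/3.05536 − 13960.9/10.6733 = 9650.19 − 1308.02 = 8342.17 kPa
Ratio = 8342.17/9025.03 = 0.9243

P_vdW / P_ideal ≈ 0.9243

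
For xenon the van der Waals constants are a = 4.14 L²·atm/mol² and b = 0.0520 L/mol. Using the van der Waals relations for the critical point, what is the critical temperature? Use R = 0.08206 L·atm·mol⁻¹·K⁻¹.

T_c ≈ 287.5 K

For a van der Waals gas, T_c = 8a/(27Rb).
T_c = 8×4.14/(27×0.08206×0.0520) = 33.120/0.11521 = 287.5 K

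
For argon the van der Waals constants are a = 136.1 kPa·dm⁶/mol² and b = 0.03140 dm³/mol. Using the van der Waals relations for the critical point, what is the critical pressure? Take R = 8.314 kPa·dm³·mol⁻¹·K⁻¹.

P_c ≈ 5113 kPa

For a van der Waals gas, P_c = a/(27b²).
P_c = 136.1/(27×(0.03140)²) = 136.1/0.026621 = 5113 kPa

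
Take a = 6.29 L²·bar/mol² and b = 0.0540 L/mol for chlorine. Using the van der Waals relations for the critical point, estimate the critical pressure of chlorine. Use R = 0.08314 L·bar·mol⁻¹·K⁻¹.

P_c ≈ 79.89 bar

For a van der Waals gas, P_c = a/(27b²).
P_c = 6.29/(27×(0.0540)²) = 6.29/0.078732 = 79.89 bar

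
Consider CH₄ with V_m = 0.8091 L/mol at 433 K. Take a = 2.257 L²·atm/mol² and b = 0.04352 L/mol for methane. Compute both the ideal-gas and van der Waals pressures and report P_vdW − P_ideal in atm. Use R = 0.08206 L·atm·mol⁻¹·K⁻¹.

Ideal: P_ideal = RT/V_m = (0.08206)(433)/0.8091 = 43.9154 atm
vdW: P = RT/(V_m − b) − a/V_m² = 35.5320/0.765580 − 2.257/0.654643 = 46.4119 − 3.44768 = 42.9642 atm
ΔP = 42.9642 − 43.9154 = -0.951 atm

ΔP ≈ -0.951 atm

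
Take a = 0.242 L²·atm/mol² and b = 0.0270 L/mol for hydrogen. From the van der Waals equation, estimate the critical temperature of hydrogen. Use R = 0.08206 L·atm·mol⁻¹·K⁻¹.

For a van der Waals gas, T_c = 8a/(27Rb).
T_c = 8×0.242/(27×0.08206×0.0270) = 1.9360/0.059822 = 32.36 K

T_c ≈ 32.36 K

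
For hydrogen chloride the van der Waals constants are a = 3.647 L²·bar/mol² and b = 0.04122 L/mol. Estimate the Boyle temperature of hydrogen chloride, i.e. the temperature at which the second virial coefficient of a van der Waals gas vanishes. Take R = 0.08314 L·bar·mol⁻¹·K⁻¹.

For a van der Waals gas the second virial coefficient B₂ = b − a/(RT) vanishes at T_B = a/(Rb).
T_B = 3.647/(0.08314×0.04122) = 3.647/0.0034270 = 1064 K

T_B ≈ 1064 K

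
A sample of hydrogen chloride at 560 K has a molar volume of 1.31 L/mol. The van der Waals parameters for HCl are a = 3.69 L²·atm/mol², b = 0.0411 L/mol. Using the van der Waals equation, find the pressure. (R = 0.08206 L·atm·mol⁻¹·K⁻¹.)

P ≈ 34.07 atm

P = RT/(V_m − b) − a/V_m²
RT/(V_m − b) = (0.08206)(560)/(1.31 − 0.0411) = 45.954/1.2689 = 36.216 atm
a/V_m² = 3.69/(1.31)² = 2.1502 atm
P = 36.216 − 2.1502 = 34.07 atm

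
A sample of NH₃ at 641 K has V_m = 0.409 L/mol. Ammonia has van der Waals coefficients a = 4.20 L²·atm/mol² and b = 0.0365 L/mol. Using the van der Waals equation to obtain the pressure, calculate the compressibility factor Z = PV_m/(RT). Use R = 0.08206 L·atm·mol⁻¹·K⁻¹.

P = RT/(V_m − b) − a/V_m² = (0.08206)(641)/(0.409 − 0.0365) − 4.20/(0.409)²
  = 52.600/0.37250 − 25.107 = 141.21 − 25.107 = 116.10 atm
Z = PV_m/(RT) = (116.10)(0.409)/((0.08206)(641)) = 47.485/52.600 = 0.9028

Z ≈ 0.9028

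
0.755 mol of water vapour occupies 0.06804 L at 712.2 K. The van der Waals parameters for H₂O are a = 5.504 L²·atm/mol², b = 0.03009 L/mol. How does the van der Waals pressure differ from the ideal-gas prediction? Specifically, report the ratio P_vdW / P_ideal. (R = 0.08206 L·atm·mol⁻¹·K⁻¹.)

P_vdW / P_ideal ≈ 0.4562

Ideal: P_ideal = nRT/V = (0.755)(0.08206)(712.2)/0.06804 = 648.509 atm
vdW: P = nRT/(V − nb) − a n²/V² = 44.1246/0.0453221 − 3.13742/0.00462944 = 973.578 − 677.710 = 295.868 atm
Ratio = 295.868/648.509 = 0.4562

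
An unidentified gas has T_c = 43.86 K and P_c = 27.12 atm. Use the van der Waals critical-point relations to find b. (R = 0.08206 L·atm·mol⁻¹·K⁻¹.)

b ≈ 0.01659 L/mol

From T_c = 8a/(27Rb) and P_c = a/(27b²): b = R T_c/(8 P_c).
b = (0.08206)(43.86)/(8×27.12) = 3.5992/216.96 = 0.01659 L/mol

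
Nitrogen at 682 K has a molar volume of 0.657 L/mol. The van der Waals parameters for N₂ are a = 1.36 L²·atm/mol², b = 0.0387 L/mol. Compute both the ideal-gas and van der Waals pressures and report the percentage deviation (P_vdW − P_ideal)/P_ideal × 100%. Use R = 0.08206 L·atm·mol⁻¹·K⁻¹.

2.56 %

Ideal: P_ideal = RT/V_m = (0.08206)(682)/0.657 = 85.1825 atm
vdW: P = RT/(V_m − b) − a/V_m² = 55.9649/0.618300 − 1.36/0.431649 = 90.5142 − 3.15071 = 87.3635 atm
% deviation = (87.3635 − 85.1825)/85.1825 × 100% = 2.56%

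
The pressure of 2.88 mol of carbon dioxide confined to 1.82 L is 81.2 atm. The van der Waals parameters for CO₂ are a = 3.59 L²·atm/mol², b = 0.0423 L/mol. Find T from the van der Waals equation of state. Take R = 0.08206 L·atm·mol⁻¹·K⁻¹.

T = (P + a n²/V²)(V − nb)/(nR)
P + a n²/V² = 81.2 + (3.59)(2.88)²/(1.82)² = 90.190 atm
V − nb = 1.82 − (2.88)(0.0423) = 1.6982 L
T = (90.190)(1.6982)/((2.88)(0.08206)) = 648.1 K

T ≈ 648.1 K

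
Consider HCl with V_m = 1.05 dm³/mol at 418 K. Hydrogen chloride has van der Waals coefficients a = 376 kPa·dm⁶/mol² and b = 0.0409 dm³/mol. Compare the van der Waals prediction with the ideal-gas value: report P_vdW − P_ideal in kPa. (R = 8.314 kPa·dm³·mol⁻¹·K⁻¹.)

Ideal: P_ideal = RT/V_m = (8.314)(418)/1.05 = 3309.76 kPa
vdW: P = RT/(V_m − b) − a/V_m² = 3475.25/1.00910 − 376/1.10250 = 3443.91 − 341.043 = 3102.87 kPa
ΔP = 3102.87 − 3309.76 = -206.9 kPa

ΔP ≈ -206.9 kPa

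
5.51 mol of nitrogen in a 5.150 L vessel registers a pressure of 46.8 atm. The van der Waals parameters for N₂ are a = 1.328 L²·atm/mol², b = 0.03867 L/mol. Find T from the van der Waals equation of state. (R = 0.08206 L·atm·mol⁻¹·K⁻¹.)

T ≈ 527.6 K

T = (P + a n²/V²)(V − nb)/(nR)
P + a n²/V² = 46.8 + (1.328)(5.51)²/(5.150)² = 48.320 atm
V − nb = 5.150 − (5.51)(0.03867) = 4.9369 L
T = (48.320)(4.9369)/((5.51)(0.08206)) = 527.6 K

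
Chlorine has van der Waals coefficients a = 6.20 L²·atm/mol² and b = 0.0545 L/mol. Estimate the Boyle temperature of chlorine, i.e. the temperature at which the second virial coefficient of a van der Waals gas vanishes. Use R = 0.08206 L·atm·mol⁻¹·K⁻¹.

T_B ≈ 1386 K

For a van der Waals gas the second virial coefficient B₂ = b − a/(RT) vanishes at T_B = a/(Rb).
T_B = 6.20/(0.08206×0.0545) = 6.20/0.0044723 = 1386 K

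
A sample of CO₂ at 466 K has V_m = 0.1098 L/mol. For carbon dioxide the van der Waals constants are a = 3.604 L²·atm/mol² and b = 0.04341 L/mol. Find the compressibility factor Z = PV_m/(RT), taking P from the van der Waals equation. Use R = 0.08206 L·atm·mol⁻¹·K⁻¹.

Z ≈ 0.7955

P = RT/(V_m − b) − a/V_m² = (0.08206)(466)/(0.1098 − 0.04341) − 3.604/(0.1098)²
  = 38.240/0.066390 − 298.94 = 575.99 − 298.94 = 277.05 atm
Z = PV_m/(RT) = (277.05)(0.1098)/((0.08206)(466)) = 30.420/38.240 = 0.7955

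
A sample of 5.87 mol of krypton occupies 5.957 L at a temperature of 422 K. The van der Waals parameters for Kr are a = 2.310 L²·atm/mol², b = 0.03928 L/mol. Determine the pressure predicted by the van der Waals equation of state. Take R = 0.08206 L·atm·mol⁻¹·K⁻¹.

P = nRT/(V − nb) − a n²/V²
nRT/(V − nb) = (5.87)(0.08206)(422)/(5.957 − 5.87×0.03928) = 203.27/5.7264 = 35.497 atm
a n²/V² = (2.310)(5.87)²/(5.957)² = 2.2430 atm
P = 35.497 − 2.2430 = 33.25 atm

P ≈ 33.25 atm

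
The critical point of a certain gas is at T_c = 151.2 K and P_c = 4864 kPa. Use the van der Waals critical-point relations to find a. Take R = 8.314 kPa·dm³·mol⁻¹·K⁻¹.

From T_c = 8a/(27Rb) and P_c = a/(27b²): a = 27 R² T_c²/(64 P_c).
a = 27×(8.314)²×(151.2)²/(64×4864) = 42666536/311296 = 137.1 kPa·dm⁶/mol²

a ≈ 137.1 kPa·dm⁶/mol²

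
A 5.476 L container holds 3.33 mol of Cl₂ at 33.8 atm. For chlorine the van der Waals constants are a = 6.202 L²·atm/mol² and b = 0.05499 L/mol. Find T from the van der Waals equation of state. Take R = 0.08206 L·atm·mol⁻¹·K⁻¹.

T ≈ 699.1 K

T = (P + a n²/V²)(V − nb)/(nR)
P + a n²/V² = 33.8 + (6.202)(3.33)²/(5.476)² = 36.093 atm
V − nb = 5.476 − (3.33)(0.05499) = 5.2929 L
T = (36.093)(5.2929)/((3.33)(0.08206)) = 699.1 K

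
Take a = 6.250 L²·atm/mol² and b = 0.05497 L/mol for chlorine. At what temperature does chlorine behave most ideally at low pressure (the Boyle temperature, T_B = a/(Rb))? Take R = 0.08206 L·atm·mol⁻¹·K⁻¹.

T_B ≈ 1386 K

For a van der Waals gas the second virial coefficient B₂ = b − a/(RT) vanishes at T_B = a/(Rb).
T_B = 6.250/(0.08206×0.05497) = 6.250/0.0045108 = 1386 K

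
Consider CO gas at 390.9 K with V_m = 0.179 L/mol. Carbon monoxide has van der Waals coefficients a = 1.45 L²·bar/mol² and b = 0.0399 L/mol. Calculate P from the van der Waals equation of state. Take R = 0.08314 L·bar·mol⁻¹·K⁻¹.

P = RT/(V_m − b) − a/V_m²
RT/(V_m − b) = (0.08314)(390.9)/(0.179 − 0.0399) = 32.499/0.13910 = 233.64 bar
a/V_m² = 1.45/(0.179)² = 45.255 bar
P = 233.64 − 45.255 = 188.4 bar

P ≈ 188.4 bar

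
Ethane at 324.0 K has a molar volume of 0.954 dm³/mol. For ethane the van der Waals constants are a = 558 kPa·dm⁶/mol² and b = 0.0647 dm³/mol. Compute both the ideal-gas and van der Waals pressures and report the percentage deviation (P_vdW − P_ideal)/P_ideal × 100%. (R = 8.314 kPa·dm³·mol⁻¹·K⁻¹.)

-14.44 %

Ideal: P_ideal = RT/V_m = (8.314)(324.0)/0.954 = 2823.62 kPa
vdW: P = RT/(V_m − b) − a/V_m² = 2693.74/0.889300 − 558/0.910116 = 3029.06 − 613.109 = 2415.95 kPa
% deviation = (2415.95 − 2823.62)/2823.62 × 100% = -14.44%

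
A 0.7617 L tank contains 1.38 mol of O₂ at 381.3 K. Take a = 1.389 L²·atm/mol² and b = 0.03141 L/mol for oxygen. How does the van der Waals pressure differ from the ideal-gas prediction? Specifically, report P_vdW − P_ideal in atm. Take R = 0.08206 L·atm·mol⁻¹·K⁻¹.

ΔP ≈ -1.139 atm

Ideal: P_ideal = nRT/V = (1.38)(0.08206)(381.3)/0.7617 = 56.6883 atm
vdW: P = nRT/(V − nb) − a n²/V² = 43.1795/0.718354 − 2.64521/0.580187 = 60.1089 − 4.55924 = 55.5497 atm
ΔP = 55.5497 − 56.6883 = -1.139 atm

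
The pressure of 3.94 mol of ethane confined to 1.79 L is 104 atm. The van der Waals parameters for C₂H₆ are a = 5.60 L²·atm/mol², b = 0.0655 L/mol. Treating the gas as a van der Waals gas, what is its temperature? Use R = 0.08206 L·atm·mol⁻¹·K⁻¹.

T ≈ 621.3 K

T = (P + a n²/V²)(V − nb)/(nR)
P + a n²/V² = 104 + (5.60)(3.94)²/(1.79)² = 131.13 atm
V − nb = 1.79 − (3.94)(0.0655) = 1.5319 L
T = (131.13)(1.5319)/((3.94)(0.08206)) = 621.3 K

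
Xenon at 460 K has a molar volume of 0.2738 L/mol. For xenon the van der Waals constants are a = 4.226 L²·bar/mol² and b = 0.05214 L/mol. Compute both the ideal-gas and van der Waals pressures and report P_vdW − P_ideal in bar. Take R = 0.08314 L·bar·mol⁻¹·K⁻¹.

ΔP ≈ -23.52 bar

Ideal: P_ideal = RT/V_m = (0.08314)(460)/0.2738 = 139.680 bar
vdW: P = RT/(V_m − b) − a/V_m² = 38.2444/0.221660 − 4.226/0.0749664 = 172.536 − 56.3719 = 116.164 bar
ΔP = 116.164 − 139.680 = -23.52 bar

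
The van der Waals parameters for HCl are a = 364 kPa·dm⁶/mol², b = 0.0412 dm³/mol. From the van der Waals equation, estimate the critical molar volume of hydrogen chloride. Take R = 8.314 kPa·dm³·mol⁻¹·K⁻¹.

For a van der Waals gas, V_m,c = 3b.
V_m,c = 3×0.0412 = 0.1236 dm³/mol

V_m,c ≈ 0.1236 dm³/mol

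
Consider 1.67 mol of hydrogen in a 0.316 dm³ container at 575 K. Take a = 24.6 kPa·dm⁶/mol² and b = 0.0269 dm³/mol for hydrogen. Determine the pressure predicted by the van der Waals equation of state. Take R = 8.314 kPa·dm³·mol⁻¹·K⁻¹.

P = nRT/(V − nb) − a n²/V²
nRT/(V − nb) = (1.67)(8.314)(575)/(0.316 − 1.67×0.0269) = 7983.5/0.27108 = 29451 kPa
a n²/V² = (24.6)(1.67)²/(0.316)² = 687.06 kPa
P = 29451 − 687.06 = 28764 kPa

P ≈ 28764 kPa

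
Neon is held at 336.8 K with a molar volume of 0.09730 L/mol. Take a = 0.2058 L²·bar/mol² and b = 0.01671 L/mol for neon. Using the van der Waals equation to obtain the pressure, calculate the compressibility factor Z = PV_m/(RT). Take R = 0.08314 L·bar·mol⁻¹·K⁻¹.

P = RT/(V_m − b) − a/V_m² = (0.08314)(336.8)/(0.09730 − 0.01671) − 0.2058/(0.09730)²
  = 28.002/0.080590 − 21.738 = 347.46 − 21.738 = 325.72 bar
Z = PV_m/(RT) = (325.72)(0.09730)/((0.08314)(336.8)) = 31.693/28.002 = 1.132

Z ≈ 1.132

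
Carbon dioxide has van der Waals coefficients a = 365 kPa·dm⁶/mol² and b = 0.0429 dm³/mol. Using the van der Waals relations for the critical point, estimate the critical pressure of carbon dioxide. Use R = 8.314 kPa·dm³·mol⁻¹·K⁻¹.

For a van der Waals gas, P_c = a/(27b²).
P_c = 365/(27×(0.0429)²) = 365/0.049691 = 7345 kPa

P_c ≈ 7345 kPa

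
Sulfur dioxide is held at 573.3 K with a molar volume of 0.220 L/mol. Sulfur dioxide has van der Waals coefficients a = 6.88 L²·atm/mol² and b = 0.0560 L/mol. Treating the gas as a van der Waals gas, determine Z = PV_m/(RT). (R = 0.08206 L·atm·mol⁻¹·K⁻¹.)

Z ≈ 0.6767

P = RT/(V_m − b) − a/V_m² = (0.08206)(573.3)/(0.220 − 0.0560) − 6.88/(0.220)²
  = 47.045/0.16400 − 142.15 = 286.86 − 142.15 = 144.71 atm
Z = PV_m/(RT) = (144.71)(0.220)/((0.08206)(573.3)) = 31.836/47.045 = 0.6767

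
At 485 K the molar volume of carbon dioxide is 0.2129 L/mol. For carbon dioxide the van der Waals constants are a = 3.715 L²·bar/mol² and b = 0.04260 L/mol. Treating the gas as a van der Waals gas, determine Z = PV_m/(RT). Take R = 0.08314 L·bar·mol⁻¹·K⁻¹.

Z ≈ 0.8174

P = RT/(V_m − b) − a/V_m² = (0.08314)(485)/(0.2129 − 0.04260) − 3.715/(0.2129)²
  = 40.323/0.17030 − 81.961 = 236.78 − 81.961 = 154.82 bar
Z = PV_m/(RT) = (154.82)(0.2129)/((0.08314)(485)) = 32.961/40.323 = 0.8174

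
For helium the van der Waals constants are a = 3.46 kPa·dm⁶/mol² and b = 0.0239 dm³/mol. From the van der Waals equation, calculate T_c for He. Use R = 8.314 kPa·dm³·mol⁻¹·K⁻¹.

T_c ≈ 5.159 K

For a van der Waals gas, T_c = 8a/(27Rb).
T_c = 8×3.46/(27×8.314×0.0239) = 27.680/5.3650 = 5.159 K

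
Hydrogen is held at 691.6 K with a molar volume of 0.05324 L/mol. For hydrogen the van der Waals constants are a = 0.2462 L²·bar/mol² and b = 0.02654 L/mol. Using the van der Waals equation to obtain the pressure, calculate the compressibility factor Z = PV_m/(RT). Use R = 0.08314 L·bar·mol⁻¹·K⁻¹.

Z ≈ 1.914

P = RT/(V_m − b) − a/V_m² = (0.08314)(691.6)/(0.05324 − 0.02654) − 0.2462/(0.05324)²
  = 57.500/0.026700 − 86.858 = 2153.6 − 86.858 = 2066.7 bar
Z = PV_m/(RT) = (2066.7)(0.05324)/((0.08314)(691.6)) = 110.03/57.500 = 1.914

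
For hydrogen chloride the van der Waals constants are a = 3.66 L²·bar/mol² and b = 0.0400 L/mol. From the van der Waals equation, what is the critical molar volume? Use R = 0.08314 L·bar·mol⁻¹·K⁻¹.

For a van der Waals gas, V_m,c = 3b.
V_m,c = 3×0.0400 = 0.1200 L/mol

V_m,c ≈ 0.1200 L/mol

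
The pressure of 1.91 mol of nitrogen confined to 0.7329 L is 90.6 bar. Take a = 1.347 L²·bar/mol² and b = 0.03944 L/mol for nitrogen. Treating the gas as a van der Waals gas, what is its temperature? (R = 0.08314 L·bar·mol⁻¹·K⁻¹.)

T = (P + a n²/V²)(V − nb)/(nR)
P + a n²/V² = 90.6 + (1.347)(1.91)²/(0.7329)² = 99.748 bar
V − nb = 0.7329 − (1.91)(0.03944) = 0.65757 L
T = (99.748)(0.65757)/((1.91)(0.08314)) = 413.1 K

T ≈ 413.1 K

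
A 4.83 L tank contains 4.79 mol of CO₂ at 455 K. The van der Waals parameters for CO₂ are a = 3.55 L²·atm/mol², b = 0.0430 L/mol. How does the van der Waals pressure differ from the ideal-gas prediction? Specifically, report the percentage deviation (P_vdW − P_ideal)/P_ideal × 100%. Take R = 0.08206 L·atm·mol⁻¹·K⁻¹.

Ideal: P_ideal = nRT/V = (4.79)(0.08206)(455)/4.83 = 37.0281 atm
vdW: P = nRT/(V − nb) − a n²/V² = 178.846/4.62403 − 81.4516/23.3289 = 38.6775 − 3.49145 = 35.1861 atm
% deviation = (35.1861 − 37.0281)/37.0281 × 100% = -4.97%

-4.97 %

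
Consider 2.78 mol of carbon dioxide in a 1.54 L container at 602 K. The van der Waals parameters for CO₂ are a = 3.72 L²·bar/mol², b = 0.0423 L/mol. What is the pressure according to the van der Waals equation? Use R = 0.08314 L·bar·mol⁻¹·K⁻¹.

P = nRT/(V − nb) − a n²/V²
nRT/(V − nb) = (2.78)(0.08314)(602)/(1.54 − 2.78×0.0423) = 139.14/1.4224 = 97.821 bar
a n²/V² = (3.72)(2.78)²/(1.54)² = 12.122 bar
P = 97.821 − 12.122 = 85.70 bar

P ≈ 85.70 bar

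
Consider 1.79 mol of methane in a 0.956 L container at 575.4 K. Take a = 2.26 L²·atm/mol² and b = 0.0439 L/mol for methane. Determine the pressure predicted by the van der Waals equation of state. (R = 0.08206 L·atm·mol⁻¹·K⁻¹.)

P = nRT/(V − nb) − a n²/V²
nRT/(V − nb) = (1.79)(0.08206)(575.4)/(0.956 − 1.79×0.0439) = 84.519/0.87742 = 96.327 atm
a n²/V² = (2.26)(1.79)²/(0.956)² = 7.9232 atm
P = 96.327 − 7.9232 = 88.40 atm

P ≈ 88.40 atm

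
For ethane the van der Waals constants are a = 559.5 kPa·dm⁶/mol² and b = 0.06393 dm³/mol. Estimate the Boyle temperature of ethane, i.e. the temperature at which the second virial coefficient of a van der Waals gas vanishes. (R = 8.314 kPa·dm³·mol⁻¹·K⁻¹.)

For a van der Waals gas the second virial coefficient B₂ = b − a/(RT) vanishes at T_B = a/(Rb).
T_B = 559.5/(8.314×0.06393) = 559.5/0.53151 = 1053 K

T_B ≈ 1053 K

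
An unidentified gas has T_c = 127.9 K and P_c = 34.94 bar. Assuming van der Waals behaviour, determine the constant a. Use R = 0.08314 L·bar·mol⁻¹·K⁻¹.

From T_c = 8a/(27Rb) and P_c = a/(27b²): a = 27 R² T_c²/(64 P_c).
a = 27×(0.08314)²×(127.9)²/(64×34.94) = 3053.0/2236.2 = 1.365 L²·bar/mol²

a ≈ 1.365 L²·bar/mol²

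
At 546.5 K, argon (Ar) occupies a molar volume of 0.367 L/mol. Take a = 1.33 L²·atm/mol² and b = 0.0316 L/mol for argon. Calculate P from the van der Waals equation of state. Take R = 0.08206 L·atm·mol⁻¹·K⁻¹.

P = RT/(V_m − b) − a/V_m²
RT/(V_m − b) = (0.08206)(546.5)/(0.367 − 0.0316) = 44.846/0.33540 = 133.71 atm
a/V_m² = 1.33/(0.367)² = 9.8746 atm
P = 133.71 − 9.8746 = 123.8 atm

P ≈ 123.8 atm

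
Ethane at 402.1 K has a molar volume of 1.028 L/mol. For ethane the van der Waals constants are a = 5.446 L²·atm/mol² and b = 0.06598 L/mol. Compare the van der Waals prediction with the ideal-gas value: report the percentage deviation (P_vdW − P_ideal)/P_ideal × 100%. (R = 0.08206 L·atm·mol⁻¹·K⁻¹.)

Ideal: P_ideal = RT/V_m = (0.08206)(402.1)/1.028 = 32.0976 atm
vdW: P = RT/(V_m − b) − a/V_m² = 32.9963/0.962020 − 5.446/1.05678 = 34.2990 − 5.15339 = 29.1456 atm
% deviation = (29.1456 − 32.0976)/32.0976 × 100% = -9.20%

-9.20 %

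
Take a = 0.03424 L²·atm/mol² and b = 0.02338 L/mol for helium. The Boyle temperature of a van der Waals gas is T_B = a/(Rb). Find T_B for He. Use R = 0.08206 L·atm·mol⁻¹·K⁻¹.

For a van der Waals gas the second virial coefficient B₂ = b − a/(RT) vanishes at T_B = a/(Rb).
T_B = 0.03424/(0.08206×0.02338) = 0.03424/0.0019186 = 17.85 K

T_B ≈ 17.85 K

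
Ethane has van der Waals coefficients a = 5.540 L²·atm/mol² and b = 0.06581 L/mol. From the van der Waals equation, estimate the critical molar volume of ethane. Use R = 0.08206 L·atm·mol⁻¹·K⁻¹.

For a van der Waals gas, V_m,c = 3b.
V_m,c = 3×0.06581 = 0.1974 L/mol

V_m,c ≈ 0.1974 L/mol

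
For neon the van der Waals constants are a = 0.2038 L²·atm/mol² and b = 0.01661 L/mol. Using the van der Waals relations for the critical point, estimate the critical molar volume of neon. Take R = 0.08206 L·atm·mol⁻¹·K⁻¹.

For a van der Waals gas, V_m,c = 3b.
V_m,c = 3×0.01661 = 0.04983 L/mol

V_m,c ≈ 0.04983 L/mol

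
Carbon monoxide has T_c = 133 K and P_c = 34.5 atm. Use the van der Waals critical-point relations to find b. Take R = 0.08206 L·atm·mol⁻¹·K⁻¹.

From T_c = 8a/(27Rb) and P_c = a/(27b²): b = R T_c/(8 P_c).
b = (0.08206)(133)/(8×34.5) = 10.914/276.00 = 0.03954 L/mol

b ≈ 0.03954 L/mol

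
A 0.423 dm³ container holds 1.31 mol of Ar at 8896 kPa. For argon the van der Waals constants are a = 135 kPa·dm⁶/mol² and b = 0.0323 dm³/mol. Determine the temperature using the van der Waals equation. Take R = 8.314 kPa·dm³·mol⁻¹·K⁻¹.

T ≈ 356.2 K

T = (P + a n²/V²)(V − nb)/(nR)
P + a n²/V² = 8896 + (135)(1.31)²/(0.423)² = 10191 kPa
V − nb = 0.423 − (1.31)(0.0323) = 0.38069 dm³
T = (10191)(0.38069)/((1.31)(8.314)) = 356.2 K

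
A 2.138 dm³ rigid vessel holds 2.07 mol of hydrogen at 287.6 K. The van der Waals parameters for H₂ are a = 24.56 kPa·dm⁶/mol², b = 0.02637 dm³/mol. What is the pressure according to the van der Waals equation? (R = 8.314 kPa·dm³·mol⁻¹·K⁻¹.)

P ≈ 2353 kPa

P = nRT/(V − nb) − a n²/V²
nRT/(V − nb) = (2.07)(8.314)(287.6)/(2.138 − 2.07×0.02637) = 4949.6/2.0834 = 2375.7 kPa
a n²/V² = (24.56)(2.07)²/(2.138)² = 23.023 kPa
P = 2375.7 − 23.023 = 2353 kPa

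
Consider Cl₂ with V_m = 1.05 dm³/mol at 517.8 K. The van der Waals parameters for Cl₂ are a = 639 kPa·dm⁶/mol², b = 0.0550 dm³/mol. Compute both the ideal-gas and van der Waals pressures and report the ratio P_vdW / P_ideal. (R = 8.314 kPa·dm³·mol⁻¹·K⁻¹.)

Ideal: P_ideal = RT/V_m = (8.314)(517.8)/1.05 = 4099.99 kPa
vdW: P = RT/(V_m − b) − a/V_m² = 4304.99/0.995000 − 639/1.10250 = 4326.62 − 579.592 = 3747.03 kPa
Ratio = 3747.03/4099.99 = 0.9139

P_vdW / P_ideal ≈ 0.9139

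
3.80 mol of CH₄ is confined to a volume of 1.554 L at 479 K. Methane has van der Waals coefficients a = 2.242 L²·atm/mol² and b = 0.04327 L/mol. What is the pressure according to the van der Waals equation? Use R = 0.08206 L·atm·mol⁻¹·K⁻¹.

P ≈ 94.08 atm

P = nRT/(V − nb) − a n²/V²
nRT/(V − nb) = (3.80)(0.08206)(479)/(1.554 − 3.80×0.04327) = 149.37/1.3896 = 107.49 atm
a n²/V² = (2.242)(3.80)²/(1.554)² = 13.406 atm
P = 107.49 − 13.406 = 94.08 atm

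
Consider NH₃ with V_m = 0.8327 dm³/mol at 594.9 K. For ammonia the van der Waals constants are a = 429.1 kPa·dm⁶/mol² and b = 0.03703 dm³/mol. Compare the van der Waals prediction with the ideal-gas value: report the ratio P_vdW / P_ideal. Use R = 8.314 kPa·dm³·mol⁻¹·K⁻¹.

Ideal: P_ideal = RT/V_m = (8.314)(594.9)/0.8327 = 5939.71 kPa
vdW: P = RT/(V_m − b) − a/V_m² = 4946.00/0.795670 − 429.1/0.693389 = 6216.14 − 618.845 = 5597.30 kPa
Ratio = 5597.30/5939.71 = 0.9424

P_vdW / P_ideal ≈ 0.9424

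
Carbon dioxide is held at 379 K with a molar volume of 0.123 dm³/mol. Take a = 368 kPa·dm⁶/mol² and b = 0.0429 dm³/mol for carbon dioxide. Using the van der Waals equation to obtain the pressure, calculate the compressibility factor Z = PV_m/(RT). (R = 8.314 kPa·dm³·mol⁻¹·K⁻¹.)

P = RT/(V_m − b) − a/V_m² = (8.314)(379)/(0.123 − 0.0429) − 368/(0.123)²
  = 3151.0/0.080100 − 24324 = 39338 − 24324 = 15014 kPa
Z = PV_m/(RT) = (15014)(0.123)/((8.314)(379)) = 1846.7/3151.0 = 0.5861

Z ≈ 0.5861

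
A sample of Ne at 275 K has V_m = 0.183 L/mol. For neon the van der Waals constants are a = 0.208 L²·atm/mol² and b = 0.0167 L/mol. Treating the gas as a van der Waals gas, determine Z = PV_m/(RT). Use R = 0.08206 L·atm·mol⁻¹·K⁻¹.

P = RT/(V_m − b) − a/V_m² = (0.08206)(275)/(0.183 − 0.0167) − 0.208/(0.183)²
  = 22.567/0.16630 − 6.2110 = 135.70 − 6.2110 = 129.49 atm
Z = PV_m/(RT) = (129.49)(0.183)/((0.08206)(275)) = 23.697/22.567 = 1.050

Z ≈ 1.050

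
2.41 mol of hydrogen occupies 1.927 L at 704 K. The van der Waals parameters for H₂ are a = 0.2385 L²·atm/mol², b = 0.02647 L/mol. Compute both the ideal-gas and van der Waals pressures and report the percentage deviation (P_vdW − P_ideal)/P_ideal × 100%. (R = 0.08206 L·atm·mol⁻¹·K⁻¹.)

2.91 %

Ideal: P_ideal = nRT/V = (2.41)(0.08206)(704)/1.927 = 72.2503 atm
vdW: P = nRT/(V − nb) − a n²/V² = 139.226/1.86321 − 1.38523/3.71333 = 74.7237 − 0.373043 = 74.3507 atm
% deviation = (74.3507 − 72.2503)/72.2503 × 100% = 2.91%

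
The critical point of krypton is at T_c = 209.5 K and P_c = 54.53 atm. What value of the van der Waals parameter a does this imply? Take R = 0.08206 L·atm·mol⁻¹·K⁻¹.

a ≈ 2.287 L²·atm/mol²

From T_c = 8a/(27Rb) and P_c = a/(27b²): a = 27 R² T_c²/(64 P_c).
a = 27×(0.08206)²×(209.5)²/(64×54.53) = 7979.9/3489.9 = 2.287 L²·atm/mol²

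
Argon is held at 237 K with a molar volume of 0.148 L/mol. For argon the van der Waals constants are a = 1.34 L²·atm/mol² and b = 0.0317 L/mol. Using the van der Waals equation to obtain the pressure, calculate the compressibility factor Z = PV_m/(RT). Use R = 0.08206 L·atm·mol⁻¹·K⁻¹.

Z ≈ 0.8070

P = RT/(V_m − b) − a/V_m² = (0.08206)(237)/(0.148 − 0.0317) − 1.34/(0.148)²
  = 19.448/0.11630 − 61.176 = 167.22 − 61.176 = 106.04 atm
Z = PV_m/(RT) = (106.04)(0.148)/((0.08206)(237)) = 15.694/19.448 = 0.8070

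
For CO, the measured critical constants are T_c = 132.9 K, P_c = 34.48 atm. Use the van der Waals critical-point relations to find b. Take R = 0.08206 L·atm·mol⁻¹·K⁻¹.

From T_c = 8a/(27Rb) and P_c = a/(27b²): b = R T_c/(8 P_c).
b = (0.08206)(132.9)/(8×34.48) = 10.906/275.84 = 0.03954 L/mol

b ≈ 0.03954 L/mol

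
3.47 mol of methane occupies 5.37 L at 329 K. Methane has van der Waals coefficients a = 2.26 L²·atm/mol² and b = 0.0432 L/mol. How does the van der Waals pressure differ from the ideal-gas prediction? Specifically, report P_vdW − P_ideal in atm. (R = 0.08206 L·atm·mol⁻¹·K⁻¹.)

ΔP ≈ -0.443 atm

Ideal: P_ideal = nRT/V = (3.47)(0.08206)(329)/5.37 = 17.4455 atm
vdW: P = nRT/(V − nb) − a n²/V² = 93.6822/5.22010 − 27.2124/28.8369 = 17.9464 − 0.943666 = 17.0027 atm
ΔP = 17.0027 − 17.4455 = -0.443 atm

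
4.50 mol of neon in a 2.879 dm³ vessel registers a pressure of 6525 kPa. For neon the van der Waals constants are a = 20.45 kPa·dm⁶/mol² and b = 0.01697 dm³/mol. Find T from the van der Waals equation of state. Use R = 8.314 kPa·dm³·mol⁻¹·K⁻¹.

T = (P + a n²/V²)(V − nb)/(nR)
P + a n²/V² = 6525 + (20.45)(4.50)²/(2.879)² = 6575.0 kPa
V − nb = 2.879 − (4.50)(0.01697) = 2.8026 dm³
T = (6575.0)(2.8026)/((4.50)(8.314)) = 492.5 K

T ≈ 492.5 K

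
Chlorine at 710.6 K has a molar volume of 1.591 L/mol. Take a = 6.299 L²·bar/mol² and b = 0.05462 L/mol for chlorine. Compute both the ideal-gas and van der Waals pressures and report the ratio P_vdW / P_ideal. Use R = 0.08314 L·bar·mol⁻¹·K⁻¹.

Ideal: P_ideal = RT/V_m = (0.08314)(710.6)/1.591 = 37.1334 bar
vdW: P = RT/(V_m − b) − a/V_m² = 59.0793/1.53638 − 6.299/2.53128 = 38.4536 − 2.48846 = 35.9651 bar
Ratio = 35.9651/37.1334 = 0.9685

P_vdW / P_ideal ≈ 0.9685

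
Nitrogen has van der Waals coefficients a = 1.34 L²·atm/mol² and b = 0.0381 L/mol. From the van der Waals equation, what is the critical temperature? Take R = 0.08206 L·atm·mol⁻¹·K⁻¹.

T_c ≈ 127.0 K

For a van der Waals gas, T_c = 8a/(27Rb).
T_c = 8×1.34/(27×0.08206×0.0381) = 10.720/0.084415 = 127.0 K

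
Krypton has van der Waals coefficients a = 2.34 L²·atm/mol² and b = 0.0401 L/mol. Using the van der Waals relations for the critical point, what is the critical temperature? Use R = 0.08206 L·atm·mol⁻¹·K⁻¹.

For a van der Waals gas, T_c = 8a/(27Rb).
T_c = 8×2.34/(27×0.08206×0.0401) = 18.720/0.088846 = 210.7 K

T_c ≈ 210.7 K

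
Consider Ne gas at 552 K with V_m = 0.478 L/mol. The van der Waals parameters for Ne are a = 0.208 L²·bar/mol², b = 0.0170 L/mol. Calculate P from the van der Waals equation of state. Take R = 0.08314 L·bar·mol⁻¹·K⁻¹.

P = RT/(V_m − b) − a/V_m²
RT/(V_m − b) = (0.08314)(552)/(0.478 − 0.0170) = 45.893/0.46100 = 99.551 bar
a/V_m² = 0.208/(0.478)² = 0.91035 bar
P = 99.551 − 0.91035 = 98.64 bar

P ≈ 98.64 bar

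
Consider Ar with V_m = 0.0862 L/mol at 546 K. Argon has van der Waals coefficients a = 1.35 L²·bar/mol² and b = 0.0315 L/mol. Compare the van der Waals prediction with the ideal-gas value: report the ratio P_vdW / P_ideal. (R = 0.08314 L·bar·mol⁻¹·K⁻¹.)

P_vdW / P_ideal ≈ 1.231

Ideal: P_ideal = RT/V_m = (0.08314)(546)/0.0862 = 526.618 bar
vdW: P = RT/(V_m − b) − a/V_m² = 45.3944/0.0547000 − 1.35/0.00743044 = 829.879 − 181.685 = 648.194 bar
Ratio = 648.194/526.618 = 1.231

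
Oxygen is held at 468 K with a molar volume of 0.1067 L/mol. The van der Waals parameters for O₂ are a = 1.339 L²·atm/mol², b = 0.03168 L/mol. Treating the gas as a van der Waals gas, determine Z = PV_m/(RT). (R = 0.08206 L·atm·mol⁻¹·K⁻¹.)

P = RT/(V_m − b) − a/V_m² = (0.08206)(468)/(0.1067 − 0.03168) − 1.339/(0.1067)²
  = 38.404/0.075020 − 117.61 = 511.92 − 117.61 = 394.31 atm
Z = PV_m/(RT) = (394.31)(0.1067)/((0.08206)(468)) = 42.073/38.404 = 1.096

Z ≈ 1.096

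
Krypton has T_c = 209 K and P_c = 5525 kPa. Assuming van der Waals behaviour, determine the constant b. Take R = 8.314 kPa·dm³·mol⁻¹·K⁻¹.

From T_c = 8a/(27Rb) and P_c = a/(27b²): b = R T_c/(8 P_c).
b = (8.314)(209)/(8×5525) = 1737.6/44200 = 0.03931 dm³/mol

b ≈ 0.03931 dm³/mol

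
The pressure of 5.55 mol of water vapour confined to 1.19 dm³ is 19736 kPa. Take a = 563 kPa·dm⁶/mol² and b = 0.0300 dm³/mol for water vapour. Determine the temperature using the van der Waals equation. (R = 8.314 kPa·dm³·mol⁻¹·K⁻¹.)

T = (P + a n²/V²)(V − nb)/(nR)
P + a n²/V² = 19736 + (563)(5.55)²/(1.19)² = 31982 kPa
V − nb = 1.19 − (5.55)(0.0300) = 1.0235 dm³
T = (31982)(1.0235)/((5.55)(8.314)) = 709.4 K

T ≈ 709.4 K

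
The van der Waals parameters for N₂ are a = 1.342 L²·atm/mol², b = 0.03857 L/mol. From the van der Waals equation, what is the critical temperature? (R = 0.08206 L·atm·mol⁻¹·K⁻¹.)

For a van der Waals gas, T_c = 8a/(27Rb).
T_c = 8×1.342/(27×0.08206×0.03857) = 10.736/0.085456 = 125.6 K

T_c ≈ 125.6 K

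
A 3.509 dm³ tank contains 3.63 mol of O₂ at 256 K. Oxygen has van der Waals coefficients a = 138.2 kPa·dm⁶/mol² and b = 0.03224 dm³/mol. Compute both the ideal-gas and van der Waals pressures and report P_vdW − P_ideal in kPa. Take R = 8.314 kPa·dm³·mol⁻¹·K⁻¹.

Ideal: P_ideal = nRT/V = (3.63)(8.314)(256)/3.509 = 2201.78 kPa
vdW: P = nRT/(V − nb) − a n²/V² = 7726.03/3.39197 − 1821.05/12.3131 = 2277.74 − 147.895 = 2129.85 kPa
ΔP = 2129.85 − 2201.78 = -71.9 kPa

ΔP ≈ -71.9 kPa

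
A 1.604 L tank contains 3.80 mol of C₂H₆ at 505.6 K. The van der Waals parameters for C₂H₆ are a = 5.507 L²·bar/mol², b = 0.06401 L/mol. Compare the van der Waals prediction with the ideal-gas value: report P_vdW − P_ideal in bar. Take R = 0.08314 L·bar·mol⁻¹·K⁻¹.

ΔP ≈ -13.11 bar

Ideal: P_ideal = nRT/V = (3.80)(0.08314)(505.6)/1.604 = 99.5855 bar
vdW: P = nRT/(V − nb) − a n²/V² = 159.735/1.36076 − 79.5211/2.57282 = 117.387 − 30.9081 = 86.479 bar
ΔP = 86.479 − 99.5855 = -13.11 bar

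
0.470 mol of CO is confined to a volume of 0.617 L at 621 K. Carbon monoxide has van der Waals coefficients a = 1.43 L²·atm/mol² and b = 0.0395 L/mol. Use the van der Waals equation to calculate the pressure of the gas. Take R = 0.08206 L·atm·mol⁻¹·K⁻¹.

P ≈ 39.19 atm

P = nRT/(V − nb) − a n²/V²
nRT/(V − nb) = (0.470)(0.08206)(621)/(0.617 − 0.470×0.0395) = 23.951/0.59844 = 40.022 atm
a n²/V² = (1.43)(0.470)²/(0.617)² = 0.82978 atm
P = 40.022 − 0.82978 = 39.19 atm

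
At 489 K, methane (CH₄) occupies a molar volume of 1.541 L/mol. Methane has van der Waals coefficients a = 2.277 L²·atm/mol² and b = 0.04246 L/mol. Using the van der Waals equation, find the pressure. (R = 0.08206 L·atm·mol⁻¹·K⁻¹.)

P ≈ 25.82 atm

P = RT/(V_m − b) − a/V_m²
RT/(V_m − b) = (0.08206)(489)/(1.541 − 0.04246) = 40.127/1.4985 = 26.778 atm
a/V_m² = 2.277/(1.541)² = 0.95887 atm
P = 26.778 − 0.95887 = 25.82 atm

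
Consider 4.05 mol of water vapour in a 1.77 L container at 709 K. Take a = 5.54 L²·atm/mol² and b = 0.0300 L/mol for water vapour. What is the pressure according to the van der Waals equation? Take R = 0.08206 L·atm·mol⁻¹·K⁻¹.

P ≈ 113.9 atm

P = nRT/(V − nb) − a n²/V²
nRT/(V − nb) = (4.05)(0.08206)(709)/(1.77 − 4.05×0.0300) = 235.63/1.6485 = 142.94 atm
a n²/V² = (5.54)(4.05)²/(1.77)² = 29.005 atm
P = 142.94 − 29.005 = 113.9 atm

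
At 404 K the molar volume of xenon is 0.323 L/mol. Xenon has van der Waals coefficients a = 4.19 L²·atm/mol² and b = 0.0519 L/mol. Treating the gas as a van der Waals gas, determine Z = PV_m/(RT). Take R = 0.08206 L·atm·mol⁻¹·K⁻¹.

Z ≈ 0.8002

P = RT/(V_m − b) − a/V_m² = (0.08206)(404)/(0.323 − 0.0519) − 4.19/(0.323)²
  = 33.152/0.27110 − 40.161 = 122.29 − 40.161 = 82.13 atm
Z = PV_m/(RT) = (82.13)(0.323)/((0.08206)(404)) = 26.528/33.152 = 0.8002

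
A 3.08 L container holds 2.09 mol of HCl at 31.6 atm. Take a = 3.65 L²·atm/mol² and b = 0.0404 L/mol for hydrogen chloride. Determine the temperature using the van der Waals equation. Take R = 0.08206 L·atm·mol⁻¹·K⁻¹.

T = (P + a n²/V²)(V − nb)/(nR)
P + a n²/V² = 31.6 + (3.65)(2.09)²/(3.08)² = 33.281 atm
V − nb = 3.08 − (2.09)(0.0404) = 2.9956 L
T = (33.281)(2.9956)/((2.09)(0.08206)) = 581.3 K

T ≈ 581.3 K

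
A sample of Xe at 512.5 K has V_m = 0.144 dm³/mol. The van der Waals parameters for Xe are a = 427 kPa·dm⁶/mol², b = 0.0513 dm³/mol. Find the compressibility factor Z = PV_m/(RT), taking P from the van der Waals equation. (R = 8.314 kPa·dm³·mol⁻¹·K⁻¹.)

P = RT/(V_m − b) − a/V_m² = (8.314)(512.5)/(0.144 − 0.0513) − 427/(0.144)²
  = 4260.9/0.092700 − 20592 = 45964 − 20592 = 25372 kPa
Z = PV_m/(RT) = (25372)(0.144)/((8.314)(512.5)) = 3653.6/4260.9 = 0.8575

Z ≈ 0.8575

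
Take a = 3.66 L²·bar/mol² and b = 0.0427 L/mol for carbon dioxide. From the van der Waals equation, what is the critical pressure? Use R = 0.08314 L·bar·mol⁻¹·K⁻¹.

For a van der Waals gas, P_c = a/(27b²).
P_c = 3.66/(27×(0.0427)²) = 3.66/0.049229 = 74.35 bar

P_c ≈ 74.35 bar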